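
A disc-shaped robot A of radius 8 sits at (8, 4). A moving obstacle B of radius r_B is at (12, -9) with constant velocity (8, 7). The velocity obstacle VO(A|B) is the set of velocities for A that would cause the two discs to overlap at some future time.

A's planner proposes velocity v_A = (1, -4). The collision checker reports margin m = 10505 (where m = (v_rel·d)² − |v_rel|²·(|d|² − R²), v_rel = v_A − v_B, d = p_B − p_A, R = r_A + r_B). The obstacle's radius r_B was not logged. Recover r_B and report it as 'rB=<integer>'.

m = 10505
d = (4, -13);  v_rel = (-7, -11),  |v_rel|² = 170
v_rel×d = (-7)·(-13) − (-11)·(4) = 135
since m = R²·170 − 135²:  R² = (18225 + 10505) / 170 = 169
R = √169 = 13  ⇒  r_B = 13 − 8 = 5

rB=5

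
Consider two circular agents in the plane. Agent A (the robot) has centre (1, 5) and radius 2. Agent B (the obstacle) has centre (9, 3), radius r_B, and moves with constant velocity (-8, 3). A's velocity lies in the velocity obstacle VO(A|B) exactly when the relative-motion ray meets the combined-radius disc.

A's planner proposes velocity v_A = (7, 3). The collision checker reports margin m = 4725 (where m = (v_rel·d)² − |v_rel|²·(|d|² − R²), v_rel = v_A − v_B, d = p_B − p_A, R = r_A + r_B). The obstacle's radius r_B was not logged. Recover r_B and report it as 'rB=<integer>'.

m = 4725
d = (8, -2);  v_rel = (15, 0),  |v_rel|² = 225
v_rel×d = (15)·(-2) − (0)·(8) = -30
since m = R²·225 − (-30)²:  R² = (900 + 4725) / 225 = 25
R = √25 = 5  ⇒  r_B = 5 − 2 = 3

rB=3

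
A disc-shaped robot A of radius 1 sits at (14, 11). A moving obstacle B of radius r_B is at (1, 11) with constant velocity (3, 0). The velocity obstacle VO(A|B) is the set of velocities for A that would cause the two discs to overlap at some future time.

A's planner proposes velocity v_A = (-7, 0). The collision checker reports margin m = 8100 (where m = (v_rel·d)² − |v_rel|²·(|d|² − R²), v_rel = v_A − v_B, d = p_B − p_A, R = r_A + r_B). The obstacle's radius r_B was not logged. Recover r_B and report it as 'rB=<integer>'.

m = 8100
d = (-13, 0);  v_rel = (-10, 0),  |v_rel|² = 100
v_rel×d = (-10)·(0) − (0)·(-13) = 0
since m = R²·100 − 0²:  R² = (0 + 8100) / 100 = 81
R = √81 = 9  ⇒  r_B = 9 − 1 = 8

rB=8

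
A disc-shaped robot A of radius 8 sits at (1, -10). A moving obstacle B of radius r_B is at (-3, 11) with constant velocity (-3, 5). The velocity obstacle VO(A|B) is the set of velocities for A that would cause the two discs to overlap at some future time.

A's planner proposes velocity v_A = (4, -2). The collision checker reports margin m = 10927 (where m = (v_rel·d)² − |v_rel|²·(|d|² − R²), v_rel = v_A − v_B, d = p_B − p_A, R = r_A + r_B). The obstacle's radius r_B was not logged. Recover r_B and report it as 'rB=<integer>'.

m = 10927
d = (-4, 21);  v_rel = (7, -7),  |v_rel|² = 98
v_rel×d = (7)·(21) − (-7)·(-4) = 119
since m = R²·98 − 119²:  R² = (14161 + 10927) / 98 = 256
R = √256 = 16  ⇒  r_B = 16 − 8 = 8

rB=8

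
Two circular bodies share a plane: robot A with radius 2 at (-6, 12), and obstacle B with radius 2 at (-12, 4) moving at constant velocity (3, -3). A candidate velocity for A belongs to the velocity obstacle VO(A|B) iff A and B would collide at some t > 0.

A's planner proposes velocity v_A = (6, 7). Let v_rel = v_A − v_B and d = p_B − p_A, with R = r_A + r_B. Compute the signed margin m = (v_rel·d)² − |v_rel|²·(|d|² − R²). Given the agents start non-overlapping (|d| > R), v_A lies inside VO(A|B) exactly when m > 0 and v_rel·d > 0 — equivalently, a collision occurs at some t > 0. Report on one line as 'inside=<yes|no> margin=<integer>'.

d = (-6, -8),  |d|² = 100;  R = 2+2 = 4,  c = 100−4² = 84
v_rel = (3, 10),  |v_rel|² = 109;  v_rel·d = (3)·(-6) + (10)·(-8) = -98
109·t² + 196·t + 84 = 0  ⇒  m = (-98)² − 109·84 = 448
m = 448 > 0,  v_rel·d = -98 < 0  ⇒  outside

inside=no margin=448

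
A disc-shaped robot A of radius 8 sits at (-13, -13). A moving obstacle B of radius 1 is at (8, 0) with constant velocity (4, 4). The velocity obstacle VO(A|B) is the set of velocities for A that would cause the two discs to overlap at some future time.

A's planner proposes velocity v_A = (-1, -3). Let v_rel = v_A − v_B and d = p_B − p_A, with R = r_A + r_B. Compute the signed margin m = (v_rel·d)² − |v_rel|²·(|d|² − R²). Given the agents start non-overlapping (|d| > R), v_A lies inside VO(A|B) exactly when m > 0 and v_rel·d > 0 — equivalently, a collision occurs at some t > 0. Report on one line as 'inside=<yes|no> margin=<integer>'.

d = (21, 13),  |d|² = 610;  R = 8+1 = 9,  c = 610−9² = 529
v_rel = (-5, -7),  |v_rel|² = 74;  v_rel·d = (-5)·(21) + (-7)·(13) = -196
74·t² + 392·t + 529 = 0  ⇒  m = (-196)² − 74·529 = -730
m = -730 < 0,  v_rel·d = -196 < 0  ⇒  outside

inside=no margin=-730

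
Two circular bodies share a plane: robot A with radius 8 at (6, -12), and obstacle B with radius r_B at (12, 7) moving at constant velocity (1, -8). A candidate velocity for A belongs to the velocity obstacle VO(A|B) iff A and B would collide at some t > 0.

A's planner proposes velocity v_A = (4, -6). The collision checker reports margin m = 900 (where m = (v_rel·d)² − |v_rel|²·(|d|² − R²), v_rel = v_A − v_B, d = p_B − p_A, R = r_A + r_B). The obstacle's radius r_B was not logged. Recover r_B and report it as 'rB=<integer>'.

m = 900
d = (6, 19);  v_rel = (3, 2),  |v_rel|² = 13
v_rel×d = (3)·(19) − (2)·(6) = 45
since m = R²·13 − 45²:  R² = (2025 + 900) / 13 = 225
R = √225 = 15  ⇒  r_B = 15 − 8 = 7

rB=7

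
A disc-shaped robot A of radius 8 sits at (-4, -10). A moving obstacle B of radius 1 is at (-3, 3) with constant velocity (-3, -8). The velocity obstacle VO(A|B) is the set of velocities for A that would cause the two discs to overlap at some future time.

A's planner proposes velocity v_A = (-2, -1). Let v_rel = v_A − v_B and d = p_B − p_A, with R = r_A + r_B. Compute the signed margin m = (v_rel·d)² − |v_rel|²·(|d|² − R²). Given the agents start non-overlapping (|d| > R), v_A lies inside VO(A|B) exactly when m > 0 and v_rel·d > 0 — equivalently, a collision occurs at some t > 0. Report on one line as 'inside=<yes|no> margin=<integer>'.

d = (1, 13),  |d|² = 170;  R = 8+1 = 9,  c = 170−9² = 89
v_rel = (1, 7),  |v_rel|² = 50;  v_rel·d = (1)·(1) + (7)·(13) = 92
50·t² − 184·t + 89 = 0  ⇒  m = 92² − 50·89 = 4014
m = 4014 > 0,  v_rel·d = 92 > 0  ⇒  inside

inside=yes margin=4014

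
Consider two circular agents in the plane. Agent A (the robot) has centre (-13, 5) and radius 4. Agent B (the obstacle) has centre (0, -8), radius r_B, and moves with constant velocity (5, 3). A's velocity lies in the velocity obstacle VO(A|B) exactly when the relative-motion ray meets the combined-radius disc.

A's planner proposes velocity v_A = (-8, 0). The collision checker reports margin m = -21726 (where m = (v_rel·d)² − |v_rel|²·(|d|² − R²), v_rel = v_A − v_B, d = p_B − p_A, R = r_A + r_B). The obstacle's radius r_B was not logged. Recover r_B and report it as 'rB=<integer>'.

m = -21726
d = (13, -13);  v_rel = (-13, -3),  |v_rel|² = 178
v_rel×d = (-13)·(-13) − (-3)·(13) = 208
since m = R²·178 − 208²:  R² = (43264 + -21726) / 178 = 121
R = √121 = 11  ⇒  r_B = 11 − 4 = 7

rB=7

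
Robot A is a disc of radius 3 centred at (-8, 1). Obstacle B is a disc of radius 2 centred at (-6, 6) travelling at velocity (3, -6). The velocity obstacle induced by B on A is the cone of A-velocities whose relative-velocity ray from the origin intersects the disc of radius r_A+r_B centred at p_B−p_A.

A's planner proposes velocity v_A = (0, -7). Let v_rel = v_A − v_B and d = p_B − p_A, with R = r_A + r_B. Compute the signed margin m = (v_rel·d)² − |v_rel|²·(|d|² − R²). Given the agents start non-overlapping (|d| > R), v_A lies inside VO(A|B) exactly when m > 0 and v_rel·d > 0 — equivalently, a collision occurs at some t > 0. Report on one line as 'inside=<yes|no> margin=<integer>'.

d = (2, 5),  |d|² = 29;  R = 3+2 = 5,  c = 29−5² = 4
v_rel = (-3, -1),  |v_rel|² = 10;  v_rel·d = (-3)·(2) + (-1)·(5) = -11
10·t² + 22·t + 4 = 0  ⇒  m = (-11)² − 10·4 = 81
m = 81 > 0,  v_rel·d = -11 < 0  ⇒  outside

inside=no margin=81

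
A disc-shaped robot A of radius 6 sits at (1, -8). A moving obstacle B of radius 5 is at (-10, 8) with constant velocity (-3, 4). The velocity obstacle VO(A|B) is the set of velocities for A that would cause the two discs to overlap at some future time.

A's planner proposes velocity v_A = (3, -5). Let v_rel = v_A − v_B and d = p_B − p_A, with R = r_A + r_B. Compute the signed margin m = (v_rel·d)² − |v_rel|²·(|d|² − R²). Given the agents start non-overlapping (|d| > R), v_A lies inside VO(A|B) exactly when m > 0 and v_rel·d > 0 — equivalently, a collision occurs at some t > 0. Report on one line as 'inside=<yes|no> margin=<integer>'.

d = (-11, 16),  |d|² = 377;  R = 6+5 = 11,  c = 377−11² = 256
v_rel = (6, -9),  |v_rel|² = 117;  v_rel·d = (6)·(-11) + (-9)·(16) = -210
117·t² + 420·t + 256 = 0  ⇒  m = (-210)² − 117·256 = 14148
m = 14148 > 0,  v_rel·d = -210 < 0  ⇒  outside

inside=no margin=14148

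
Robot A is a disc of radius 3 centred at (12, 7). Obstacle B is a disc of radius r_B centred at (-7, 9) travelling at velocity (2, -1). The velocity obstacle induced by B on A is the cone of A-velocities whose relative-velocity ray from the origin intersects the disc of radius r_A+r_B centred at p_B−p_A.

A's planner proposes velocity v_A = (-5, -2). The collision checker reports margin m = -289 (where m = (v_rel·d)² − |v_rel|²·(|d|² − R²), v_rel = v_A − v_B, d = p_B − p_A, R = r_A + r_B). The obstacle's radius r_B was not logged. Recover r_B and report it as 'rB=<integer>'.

m = -289
d = (-19, 2);  v_rel = (-7, -1),  |v_rel|² = 50
v_rel×d = (-7)·(2) − (-1)·(-19) = -33
since m = R²·50 − (-33)²:  R² = (1089 + -289) / 50 = 16
R = √16 = 4  ⇒  r_B = 4 − 3 = 1

rB=1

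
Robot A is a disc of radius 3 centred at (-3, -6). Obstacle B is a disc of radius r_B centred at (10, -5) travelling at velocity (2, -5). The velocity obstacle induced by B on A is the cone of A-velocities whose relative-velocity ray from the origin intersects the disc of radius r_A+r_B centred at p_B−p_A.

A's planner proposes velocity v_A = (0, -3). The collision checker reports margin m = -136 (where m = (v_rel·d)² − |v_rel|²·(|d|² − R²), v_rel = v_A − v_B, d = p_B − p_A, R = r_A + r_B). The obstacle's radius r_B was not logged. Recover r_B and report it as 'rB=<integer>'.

m = -136
d = (13, 1);  v_rel = (-2, 2),  |v_rel|² = 8
v_rel×d = (-2)·(1) − (2)·(13) = -28
since m = R²·8 − (-28)²:  R² = (784 + -136) / 8 = 81
R = √81 = 9  ⇒  r_B = 9 − 3 = 6

rB=6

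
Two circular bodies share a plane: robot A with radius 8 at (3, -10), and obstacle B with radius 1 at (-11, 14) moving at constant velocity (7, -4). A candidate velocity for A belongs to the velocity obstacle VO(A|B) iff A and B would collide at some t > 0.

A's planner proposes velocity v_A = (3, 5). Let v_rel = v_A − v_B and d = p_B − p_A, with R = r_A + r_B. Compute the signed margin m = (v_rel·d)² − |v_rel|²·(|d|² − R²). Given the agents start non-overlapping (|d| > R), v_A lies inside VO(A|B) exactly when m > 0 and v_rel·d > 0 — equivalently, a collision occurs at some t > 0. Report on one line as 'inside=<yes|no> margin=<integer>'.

d = (-14, 24),  |d|² = 772;  R = 8+1 = 9,  c = 772−9² = 691
v_rel = (-4, 9),  |v_rel|² = 97;  v_rel·d = (-4)·(-14) + (9)·(24) = 272
97·t² − 544·t + 691 = 0  ⇒  m = 272² − 97·691 = 6957
m = 6957 > 0,  v_rel·d = 272 > 0  ⇒  inside

inside=yes margin=6957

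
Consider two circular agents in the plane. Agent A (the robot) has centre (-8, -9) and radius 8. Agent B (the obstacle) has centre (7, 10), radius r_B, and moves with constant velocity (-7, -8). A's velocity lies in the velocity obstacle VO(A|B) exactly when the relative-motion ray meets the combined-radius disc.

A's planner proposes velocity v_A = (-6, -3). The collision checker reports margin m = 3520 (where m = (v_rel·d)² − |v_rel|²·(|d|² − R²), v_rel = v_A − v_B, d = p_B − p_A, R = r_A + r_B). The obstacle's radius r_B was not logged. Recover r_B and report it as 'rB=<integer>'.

m = 3520
d = (15, 19);  v_rel = (1, 5),  |v_rel|² = 26
v_rel×d = (1)·(19) − (5)·(15) = -56
since m = R²·26 − (-56)²:  R² = (3136 + 3520) / 26 = 256
R = √256 = 16  ⇒  r_B = 16 − 8 = 8

rB=8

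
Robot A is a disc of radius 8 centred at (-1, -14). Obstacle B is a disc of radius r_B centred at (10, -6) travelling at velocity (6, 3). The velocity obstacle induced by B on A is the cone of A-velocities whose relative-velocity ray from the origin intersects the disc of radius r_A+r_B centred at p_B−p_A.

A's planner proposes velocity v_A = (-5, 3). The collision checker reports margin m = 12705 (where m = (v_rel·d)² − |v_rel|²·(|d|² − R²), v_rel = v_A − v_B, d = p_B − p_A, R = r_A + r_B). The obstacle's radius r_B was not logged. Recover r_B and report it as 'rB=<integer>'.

m = 12705
d = (11, 8);  v_rel = (-11, 0),  |v_rel|² = 121
v_rel×d = (-11)·(8) − (0)·(11) = -88
since m = R²·121 − (-88)²:  R² = (7744 + 12705) / 121 = 169
R = √169 = 13  ⇒  r_B = 13 − 8 = 5

rB=5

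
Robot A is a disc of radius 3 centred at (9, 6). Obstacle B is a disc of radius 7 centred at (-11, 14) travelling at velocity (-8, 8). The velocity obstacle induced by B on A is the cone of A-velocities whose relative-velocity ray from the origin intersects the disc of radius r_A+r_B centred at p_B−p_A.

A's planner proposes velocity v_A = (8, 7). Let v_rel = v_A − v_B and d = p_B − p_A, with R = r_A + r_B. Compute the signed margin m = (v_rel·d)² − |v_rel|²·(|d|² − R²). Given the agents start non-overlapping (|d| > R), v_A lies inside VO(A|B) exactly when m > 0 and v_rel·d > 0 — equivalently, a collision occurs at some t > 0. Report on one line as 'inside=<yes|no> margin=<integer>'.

d = (-20, 8),  |d|² = 464;  R = 3+7 = 10,  c = 464−10² = 364
v_rel = (16, -1),  |v_rel|² = 257;  v_rel·d = (16)·(-20) + (-1)·(8) = -328
257·t² + 656·t + 364 = 0  ⇒  m = (-328)² − 257·364 = 14036
m = 14036 > 0,  v_rel·d = -328 < 0  ⇒  outside

inside=no margin=14036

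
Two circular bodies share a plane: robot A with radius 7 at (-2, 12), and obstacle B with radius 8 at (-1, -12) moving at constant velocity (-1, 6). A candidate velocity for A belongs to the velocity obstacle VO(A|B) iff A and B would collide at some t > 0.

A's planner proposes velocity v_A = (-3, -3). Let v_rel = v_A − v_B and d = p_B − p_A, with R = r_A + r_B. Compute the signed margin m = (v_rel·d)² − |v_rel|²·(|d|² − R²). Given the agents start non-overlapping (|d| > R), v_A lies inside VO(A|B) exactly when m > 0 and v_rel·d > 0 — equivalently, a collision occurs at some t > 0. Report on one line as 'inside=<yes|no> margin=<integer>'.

d = (1, -24),  |d|² = 577;  R = 7+8 = 15,  c = 577−15² = 352
v_rel = (-2, -9),  |v_rel|² = 85;  v_rel·d = (-2)·(1) + (-9)·(-24) = 214
85·t² − 428·t + 352 = 0  ⇒  m = 214² − 85·352 = 15876
m = 15876 > 0,  v_rel·d = 214 > 0  ⇒  inside

inside=yes margin=15876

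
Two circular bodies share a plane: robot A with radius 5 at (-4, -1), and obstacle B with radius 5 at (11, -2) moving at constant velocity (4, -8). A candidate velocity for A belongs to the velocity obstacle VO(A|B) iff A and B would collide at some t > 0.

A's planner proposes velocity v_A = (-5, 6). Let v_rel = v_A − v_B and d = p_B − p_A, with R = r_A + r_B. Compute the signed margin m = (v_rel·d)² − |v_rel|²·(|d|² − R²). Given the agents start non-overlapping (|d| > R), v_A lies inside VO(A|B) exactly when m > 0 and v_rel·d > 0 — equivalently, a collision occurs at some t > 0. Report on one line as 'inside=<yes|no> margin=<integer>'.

d = (15, -1),  |d|² = 226;  R = 5+5 = 10,  c = 226−10² = 126
v_rel = (-9, 14),  |v_rel|² = 277;  v_rel·d = (-9)·(15) + (14)·(-1) = -149
277·t² + 298·t + 126 = 0  ⇒  m = (-149)² − 277·126 = -12701
m = -12701 < 0,  v_rel·d = -149 < 0  ⇒  outside

inside=no margin=-12701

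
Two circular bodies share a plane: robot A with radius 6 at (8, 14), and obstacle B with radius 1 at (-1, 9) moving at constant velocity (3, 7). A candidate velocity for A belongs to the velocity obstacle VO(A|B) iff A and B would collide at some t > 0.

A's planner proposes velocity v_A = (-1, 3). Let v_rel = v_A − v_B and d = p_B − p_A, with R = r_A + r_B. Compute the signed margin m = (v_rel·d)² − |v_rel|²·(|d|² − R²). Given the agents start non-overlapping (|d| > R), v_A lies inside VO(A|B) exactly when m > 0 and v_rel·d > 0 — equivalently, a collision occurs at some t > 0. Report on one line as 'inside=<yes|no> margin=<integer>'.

d = (-9, -5),  |d|² = 106;  R = 6+1 = 7,  c = 106−7² = 57
v_rel = (-4, -4),  |v_rel|² = 32;  v_rel·d = (-4)·(-9) + (-4)·(-5) = 56
32·t² − 112·t + 57 = 0  ⇒  m = 56² − 32·57 = 1312
m = 1312 > 0,  v_rel·d = 56 > 0  ⇒  inside

inside=yes margin=1312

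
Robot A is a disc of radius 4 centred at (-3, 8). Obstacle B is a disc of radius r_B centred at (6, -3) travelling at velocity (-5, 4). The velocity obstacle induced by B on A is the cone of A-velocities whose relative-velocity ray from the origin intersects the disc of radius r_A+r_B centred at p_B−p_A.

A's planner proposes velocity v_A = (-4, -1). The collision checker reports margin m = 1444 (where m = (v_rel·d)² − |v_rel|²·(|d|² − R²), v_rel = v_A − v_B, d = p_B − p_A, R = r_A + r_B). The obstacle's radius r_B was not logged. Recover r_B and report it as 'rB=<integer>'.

m = 1444
d = (9, -11);  v_rel = (1, -5),  |v_rel|² = 26
v_rel×d = (1)·(-11) − (-5)·(9) = 34
since m = R²·26 − 34²:  R² = (1156 + 1444) / 26 = 100
R = √100 = 10  ⇒  r_B = 10 − 4 = 6

rB=6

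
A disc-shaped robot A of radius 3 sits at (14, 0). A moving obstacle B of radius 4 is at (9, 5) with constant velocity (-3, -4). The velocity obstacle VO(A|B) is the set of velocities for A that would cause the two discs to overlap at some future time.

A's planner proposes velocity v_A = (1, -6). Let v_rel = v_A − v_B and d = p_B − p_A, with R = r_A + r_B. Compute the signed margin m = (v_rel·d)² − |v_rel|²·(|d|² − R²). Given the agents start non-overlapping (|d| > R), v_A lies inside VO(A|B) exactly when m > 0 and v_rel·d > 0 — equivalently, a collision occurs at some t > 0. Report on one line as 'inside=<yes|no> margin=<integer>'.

d = (-5, 5),  |d|² = 50;  R = 3+4 = 7,  c = 50−7² = 1
v_rel = (4, -2),  |v_rel|² = 20;  v_rel·d = (4)·(-5) + (-2)·(5) = -30
20·t² + 60·t + 1 = 0  ⇒  m = (-30)² − 20·1 = 880
m = 880 > 0,  v_rel·d = -30 < 0  ⇒  outside

inside=no margin=880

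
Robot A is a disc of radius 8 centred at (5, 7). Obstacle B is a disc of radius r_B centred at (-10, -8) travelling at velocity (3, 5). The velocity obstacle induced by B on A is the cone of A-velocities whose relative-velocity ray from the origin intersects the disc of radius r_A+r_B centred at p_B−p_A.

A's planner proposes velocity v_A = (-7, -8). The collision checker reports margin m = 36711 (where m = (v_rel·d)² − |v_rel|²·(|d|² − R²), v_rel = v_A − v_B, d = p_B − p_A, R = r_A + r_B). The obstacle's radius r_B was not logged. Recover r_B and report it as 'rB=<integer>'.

m = 36711
d = (-15, -15);  v_rel = (-10, -13),  |v_rel|² = 269
v_rel×d = (-10)·(-15) − (-13)·(-15) = -45
since m = R²·269 − (-45)²:  R² = (2025 + 36711) / 269 = 144
R = √144 = 12  ⇒  r_B = 12 − 8 = 4

rB=4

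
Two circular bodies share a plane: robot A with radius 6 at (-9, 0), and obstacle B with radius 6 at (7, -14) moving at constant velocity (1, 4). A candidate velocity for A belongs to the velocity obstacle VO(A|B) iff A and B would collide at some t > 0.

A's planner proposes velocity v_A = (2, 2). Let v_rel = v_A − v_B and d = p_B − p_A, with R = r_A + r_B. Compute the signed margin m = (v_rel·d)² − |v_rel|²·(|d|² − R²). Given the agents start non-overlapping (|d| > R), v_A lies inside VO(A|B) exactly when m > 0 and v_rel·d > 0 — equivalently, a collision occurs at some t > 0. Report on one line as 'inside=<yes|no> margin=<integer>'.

d = (16, -14),  |d|² = 452;  R = 6+6 = 12,  c = 452−12² = 308
v_rel = (1, -2),  |v_rel|² = 5;  v_rel·d = (1)·(16) + (-2)·(-14) = 44
5·t² − 88·t + 308 = 0  ⇒  m = 44² − 5·308 = 396
m = 396 > 0,  v_rel·d = 44 > 0  ⇒  inside

inside=yes margin=396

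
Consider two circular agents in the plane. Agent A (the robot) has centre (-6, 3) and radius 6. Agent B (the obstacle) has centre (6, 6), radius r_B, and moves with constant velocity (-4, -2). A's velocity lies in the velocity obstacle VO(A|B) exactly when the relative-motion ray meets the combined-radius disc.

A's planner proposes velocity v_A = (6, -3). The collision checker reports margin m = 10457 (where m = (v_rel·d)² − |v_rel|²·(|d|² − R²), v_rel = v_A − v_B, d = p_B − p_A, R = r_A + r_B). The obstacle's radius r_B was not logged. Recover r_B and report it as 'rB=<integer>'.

m = 10457
d = (12, 3);  v_rel = (10, -1),  |v_rel|² = 101
v_rel×d = (10)·(3) − (-1)·(12) = 42
since m = R²·101 − 42²:  R² = (1764 + 10457) / 101 = 121
R = √121 = 11  ⇒  r_B = 11 − 6 = 5

rB=5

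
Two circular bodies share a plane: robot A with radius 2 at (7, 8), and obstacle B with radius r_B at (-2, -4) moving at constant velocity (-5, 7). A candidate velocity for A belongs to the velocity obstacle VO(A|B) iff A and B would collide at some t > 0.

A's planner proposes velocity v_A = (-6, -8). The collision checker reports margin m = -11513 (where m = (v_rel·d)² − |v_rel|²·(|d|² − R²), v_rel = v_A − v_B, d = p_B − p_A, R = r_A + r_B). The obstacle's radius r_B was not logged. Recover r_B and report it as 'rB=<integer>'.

m = -11513
d = (-9, -12);  v_rel = (-1, -15),  |v_rel|² = 226
v_rel×d = (-1)·(-12) − (-15)·(-9) = -123
since m = R²·226 − (-123)²:  R² = (15129 + -11513) / 226 = 16
R = √16 = 4  ⇒  r_B = 4 − 2 = 2

rB=2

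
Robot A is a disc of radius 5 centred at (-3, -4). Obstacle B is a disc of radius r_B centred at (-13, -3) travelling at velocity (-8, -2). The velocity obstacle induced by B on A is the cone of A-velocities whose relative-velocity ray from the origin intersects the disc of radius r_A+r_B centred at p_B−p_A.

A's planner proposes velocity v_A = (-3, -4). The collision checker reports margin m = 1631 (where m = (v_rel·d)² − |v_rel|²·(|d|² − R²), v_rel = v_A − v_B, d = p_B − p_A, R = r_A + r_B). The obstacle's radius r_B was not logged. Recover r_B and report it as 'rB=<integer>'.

m = 1631
d = (-10, 1);  v_rel = (5, -2),  |v_rel|² = 29
v_rel×d = (5)·(1) − (-2)·(-10) = -15
since m = R²·29 − (-15)²:  R² = (225 + 1631) / 29 = 64
R = √64 = 8  ⇒  r_B = 8 − 5 = 3

rB=3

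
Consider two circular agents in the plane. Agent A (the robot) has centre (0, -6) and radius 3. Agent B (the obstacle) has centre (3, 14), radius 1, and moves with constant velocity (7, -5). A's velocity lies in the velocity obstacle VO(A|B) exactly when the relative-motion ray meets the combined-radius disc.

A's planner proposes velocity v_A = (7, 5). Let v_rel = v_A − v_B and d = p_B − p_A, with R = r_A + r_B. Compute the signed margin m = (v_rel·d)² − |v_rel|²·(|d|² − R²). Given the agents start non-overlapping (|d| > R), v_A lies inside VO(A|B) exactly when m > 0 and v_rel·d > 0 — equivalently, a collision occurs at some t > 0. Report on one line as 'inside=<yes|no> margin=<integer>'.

d = (3, 20),  |d|² = 409;  R = 3+1 = 4,  c = 409−4² = 393
v_rel = (0, 10),  |v_rel|² = 100;  v_rel·d = (0)·(3) + (10)·(20) = 200
100·t² − 400·t + 393 = 0  ⇒  m = 200² − 100·393 = 700
m = 700 > 0,  v_rel·d = 200 > 0  ⇒  inside

inside=yes margin=700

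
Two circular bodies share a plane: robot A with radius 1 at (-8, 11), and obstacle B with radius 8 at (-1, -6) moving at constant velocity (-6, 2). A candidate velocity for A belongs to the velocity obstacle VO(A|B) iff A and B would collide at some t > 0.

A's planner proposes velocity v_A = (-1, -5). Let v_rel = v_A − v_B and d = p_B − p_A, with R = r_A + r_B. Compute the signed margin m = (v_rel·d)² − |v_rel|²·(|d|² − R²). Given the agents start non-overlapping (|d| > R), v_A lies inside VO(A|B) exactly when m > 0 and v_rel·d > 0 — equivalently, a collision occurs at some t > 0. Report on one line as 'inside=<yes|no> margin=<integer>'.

d = (7, -17),  |d|² = 338;  R = 1+8 = 9,  c = 338−9² = 257
v_rel = (5, -7),  |v_rel|² = 74;  v_rel·d = (5)·(7) + (-7)·(-17) = 154
74·t² − 308·t + 257 = 0  ⇒  m = 154² − 74·257 = 4698
m = 4698 > 0,  v_rel·d = 154 > 0  ⇒  inside

inside=yes margin=4698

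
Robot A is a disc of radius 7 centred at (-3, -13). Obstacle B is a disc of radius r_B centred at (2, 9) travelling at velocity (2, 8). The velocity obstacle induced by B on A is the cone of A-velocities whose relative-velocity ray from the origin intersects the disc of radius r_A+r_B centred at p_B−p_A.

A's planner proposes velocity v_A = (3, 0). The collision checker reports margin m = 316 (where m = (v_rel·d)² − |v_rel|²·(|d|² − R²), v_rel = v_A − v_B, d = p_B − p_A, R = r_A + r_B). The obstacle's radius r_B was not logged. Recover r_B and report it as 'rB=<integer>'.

m = 316
d = (5, 22);  v_rel = (1, -8),  |v_rel|² = 65
v_rel×d = (1)·(22) − (-8)·(5) = 62
since m = R²·65 − 62²:  R² = (3844 + 316) / 65 = 64
R = √64 = 8  ⇒  r_B = 8 − 7 = 1

rB=1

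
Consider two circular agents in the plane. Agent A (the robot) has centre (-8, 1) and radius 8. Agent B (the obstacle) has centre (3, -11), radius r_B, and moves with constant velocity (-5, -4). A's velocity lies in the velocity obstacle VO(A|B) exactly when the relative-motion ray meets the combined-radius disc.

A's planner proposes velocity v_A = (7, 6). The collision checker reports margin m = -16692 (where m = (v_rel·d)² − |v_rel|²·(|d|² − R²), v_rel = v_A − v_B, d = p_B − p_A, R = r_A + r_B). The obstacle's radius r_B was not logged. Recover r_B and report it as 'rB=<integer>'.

m = -16692
d = (11, -12);  v_rel = (12, 10),  |v_rel|² = 244
v_rel×d = (12)·(-12) − (10)·(11) = -254
since m = R²·244 − (-254)²:  R² = (64516 + -16692) / 244 = 196
R = √196 = 14  ⇒  r_B = 14 − 8 = 6

rB=6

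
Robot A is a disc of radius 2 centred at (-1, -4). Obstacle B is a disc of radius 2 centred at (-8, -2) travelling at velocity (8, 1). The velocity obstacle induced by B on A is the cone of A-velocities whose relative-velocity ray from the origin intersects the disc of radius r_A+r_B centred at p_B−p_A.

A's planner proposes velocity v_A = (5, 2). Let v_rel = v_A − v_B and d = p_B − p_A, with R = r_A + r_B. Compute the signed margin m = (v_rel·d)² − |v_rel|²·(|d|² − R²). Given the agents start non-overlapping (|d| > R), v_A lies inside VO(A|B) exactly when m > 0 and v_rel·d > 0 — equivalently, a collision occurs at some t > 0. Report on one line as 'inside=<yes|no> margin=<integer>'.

d = (-7, 2),  |d|² = 53;  R = 2+2 = 4,  c = 53−4² = 37
v_rel = (-3, 1),  |v_rel|² = 10;  v_rel·d = (-3)·(-7) + (1)·(2) = 23
10·t² − 46·t + 37 = 0  ⇒  m = 23² − 10·37 = 159
m = 159 > 0,  v_rel·d = 23 > 0  ⇒  inside

inside=yes margin=159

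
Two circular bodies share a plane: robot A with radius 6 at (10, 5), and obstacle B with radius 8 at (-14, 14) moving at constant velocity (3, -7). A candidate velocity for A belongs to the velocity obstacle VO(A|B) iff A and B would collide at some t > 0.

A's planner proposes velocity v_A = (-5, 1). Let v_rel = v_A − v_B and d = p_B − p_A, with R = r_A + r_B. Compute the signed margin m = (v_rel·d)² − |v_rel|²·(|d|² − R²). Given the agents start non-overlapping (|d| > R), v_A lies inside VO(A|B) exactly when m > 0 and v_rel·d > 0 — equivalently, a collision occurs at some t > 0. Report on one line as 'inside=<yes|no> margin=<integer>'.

d = (-24, 9),  |d|² = 657;  R = 6+8 = 14,  c = 657−14² = 461
v_rel = (-8, 8),  |v_rel|² = 128;  v_rel·d = (-8)·(-24) + (8)·(9) = 264
128·t² − 528·t + 461 = 0  ⇒  m = 264² − 128·461 = 10688
m = 10688 > 0,  v_rel·d = 264 > 0  ⇒  inside

inside=yes margin=10688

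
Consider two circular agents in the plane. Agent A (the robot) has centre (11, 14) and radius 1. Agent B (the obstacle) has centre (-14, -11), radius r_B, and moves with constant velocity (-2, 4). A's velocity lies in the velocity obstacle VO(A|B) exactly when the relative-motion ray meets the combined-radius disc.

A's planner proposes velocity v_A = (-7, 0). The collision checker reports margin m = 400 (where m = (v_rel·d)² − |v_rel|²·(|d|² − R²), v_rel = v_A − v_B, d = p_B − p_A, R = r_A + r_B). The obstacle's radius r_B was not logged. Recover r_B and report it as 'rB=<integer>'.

m = 400
d = (-25, -25);  v_rel = (-5, -4),  |v_rel|² = 41
v_rel×d = (-5)·(-25) − (-4)·(-25) = 25
since m = R²·41 − 25²:  R² = (625 + 400) / 41 = 25
R = √25 = 5  ⇒  r_B = 5 − 1 = 4

rB=4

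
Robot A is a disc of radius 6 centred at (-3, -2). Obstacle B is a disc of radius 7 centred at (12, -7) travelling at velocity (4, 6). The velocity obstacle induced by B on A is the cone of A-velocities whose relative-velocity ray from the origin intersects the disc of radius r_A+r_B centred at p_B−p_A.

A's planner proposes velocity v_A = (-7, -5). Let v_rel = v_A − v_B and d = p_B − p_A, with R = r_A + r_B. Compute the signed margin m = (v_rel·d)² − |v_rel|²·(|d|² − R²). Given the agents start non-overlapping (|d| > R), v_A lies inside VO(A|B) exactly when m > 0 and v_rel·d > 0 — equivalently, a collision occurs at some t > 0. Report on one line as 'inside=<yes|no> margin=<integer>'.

d = (15, -5),  |d|² = 250;  R = 6+7 = 13,  c = 250−13² = 81
v_rel = (-11, -11),  |v_rel|² = 242;  v_rel·d = (-11)·(15) + (-11)·(-5) = -110
242·t² + 220·t + 81 = 0  ⇒  m = (-110)² − 242·81 = -7502
m = -7502 < 0,  v_rel·d = -110 < 0  ⇒  outside

inside=no margin=-7502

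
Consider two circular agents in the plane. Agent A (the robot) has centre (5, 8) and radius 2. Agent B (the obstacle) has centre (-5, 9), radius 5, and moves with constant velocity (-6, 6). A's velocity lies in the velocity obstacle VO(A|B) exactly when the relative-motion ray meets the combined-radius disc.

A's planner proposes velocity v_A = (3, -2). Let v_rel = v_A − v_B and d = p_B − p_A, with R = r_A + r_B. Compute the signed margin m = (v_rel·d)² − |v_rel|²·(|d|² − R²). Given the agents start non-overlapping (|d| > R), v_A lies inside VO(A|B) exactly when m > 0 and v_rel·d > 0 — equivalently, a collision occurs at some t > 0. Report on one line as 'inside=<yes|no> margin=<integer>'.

d = (-10, 1),  |d|² = 101;  R = 2+5 = 7,  c = 101−7² = 52
v_rel = (9, -8),  |v_rel|² = 145;  v_rel·d = (9)·(-10) + (-8)·(1) = -98
145·t² + 196·t + 52 = 0  ⇒  m = (-98)² − 145·52 = 2064
m = 2064 > 0,  v_rel·d = -98 < 0  ⇒  outside

inside=no margin=2064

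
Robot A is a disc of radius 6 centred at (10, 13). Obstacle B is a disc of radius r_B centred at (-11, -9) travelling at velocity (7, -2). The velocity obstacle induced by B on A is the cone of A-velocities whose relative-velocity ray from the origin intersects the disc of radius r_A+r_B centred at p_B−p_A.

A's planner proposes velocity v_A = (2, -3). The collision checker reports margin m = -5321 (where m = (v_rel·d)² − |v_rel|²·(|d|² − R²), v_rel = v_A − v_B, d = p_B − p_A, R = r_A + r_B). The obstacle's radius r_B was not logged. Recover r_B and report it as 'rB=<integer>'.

m = -5321
d = (-21, -22);  v_rel = (-5, -1),  |v_rel|² = 26
v_rel×d = (-5)·(-22) − (-1)·(-21) = 89
since m = R²·26 − 89²:  R² = (7921 + -5321) / 26 = 100
R = √100 = 10  ⇒  r_B = 10 − 6 = 4

rB=4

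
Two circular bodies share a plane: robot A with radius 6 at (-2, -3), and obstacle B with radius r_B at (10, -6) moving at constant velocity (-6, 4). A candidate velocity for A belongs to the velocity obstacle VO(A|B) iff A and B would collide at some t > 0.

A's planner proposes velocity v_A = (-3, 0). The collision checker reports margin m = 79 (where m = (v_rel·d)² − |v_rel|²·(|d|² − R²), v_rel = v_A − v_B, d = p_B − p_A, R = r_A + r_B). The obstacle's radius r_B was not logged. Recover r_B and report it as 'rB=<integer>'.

m = 79
d = (12, -3);  v_rel = (3, -4),  |v_rel|² = 25
v_rel×d = (3)·(-3) − (-4)·(12) = 39
since m = R²·25 − 39²:  R² = (1521 + 79) / 25 = 64
R = √64 = 8  ⇒  r_B = 8 − 6 = 2

rB=2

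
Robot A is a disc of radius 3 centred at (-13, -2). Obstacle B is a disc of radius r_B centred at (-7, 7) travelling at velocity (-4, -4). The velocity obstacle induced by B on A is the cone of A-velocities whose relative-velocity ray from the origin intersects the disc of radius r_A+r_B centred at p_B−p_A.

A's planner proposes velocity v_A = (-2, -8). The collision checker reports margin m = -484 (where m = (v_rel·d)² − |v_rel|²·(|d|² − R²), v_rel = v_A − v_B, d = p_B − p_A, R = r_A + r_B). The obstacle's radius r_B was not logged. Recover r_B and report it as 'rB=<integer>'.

m = -484
d = (6, 9);  v_rel = (2, -4),  |v_rel|² = 20
v_rel×d = (2)·(9) − (-4)·(6) = 42
since m = R²·20 − 42²:  R² = (1764 + -484) / 20 = 64
R = √64 = 8  ⇒  r_B = 8 − 3 = 5

rB=5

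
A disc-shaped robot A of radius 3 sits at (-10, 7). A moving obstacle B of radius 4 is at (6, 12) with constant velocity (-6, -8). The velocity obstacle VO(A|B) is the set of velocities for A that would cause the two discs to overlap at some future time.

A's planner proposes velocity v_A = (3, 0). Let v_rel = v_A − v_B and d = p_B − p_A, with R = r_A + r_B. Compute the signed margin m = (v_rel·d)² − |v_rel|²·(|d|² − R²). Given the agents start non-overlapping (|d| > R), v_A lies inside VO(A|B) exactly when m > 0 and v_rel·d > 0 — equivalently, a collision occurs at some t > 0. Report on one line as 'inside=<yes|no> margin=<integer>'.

d = (16, 5),  |d|² = 281;  R = 3+4 = 7,  c = 281−7² = 232
v_rel = (9, 8),  |v_rel|² = 145;  v_rel·d = (9)·(16) + (8)·(5) = 184
145·t² − 368·t + 232 = 0  ⇒  m = 184² − 145·232 = 216
m = 216 > 0,  v_rel·d = 184 > 0  ⇒  inside

inside=yes margin=216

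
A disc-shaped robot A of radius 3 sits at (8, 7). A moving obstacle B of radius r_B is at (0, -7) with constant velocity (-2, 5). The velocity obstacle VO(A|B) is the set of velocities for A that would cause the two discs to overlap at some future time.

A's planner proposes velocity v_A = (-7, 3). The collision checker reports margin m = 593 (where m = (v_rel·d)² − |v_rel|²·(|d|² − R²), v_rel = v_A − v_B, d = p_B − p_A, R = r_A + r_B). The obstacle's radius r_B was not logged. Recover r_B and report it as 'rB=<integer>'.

m = 593
d = (-8, -14);  v_rel = (-5, -2),  |v_rel|² = 29
v_rel×d = (-5)·(-14) − (-2)·(-8) = 54
since m = R²·29 − 54²:  R² = (2916 + 593) / 29 = 121
R = √121 = 11  ⇒  r_B = 11 − 3 = 8

rB=8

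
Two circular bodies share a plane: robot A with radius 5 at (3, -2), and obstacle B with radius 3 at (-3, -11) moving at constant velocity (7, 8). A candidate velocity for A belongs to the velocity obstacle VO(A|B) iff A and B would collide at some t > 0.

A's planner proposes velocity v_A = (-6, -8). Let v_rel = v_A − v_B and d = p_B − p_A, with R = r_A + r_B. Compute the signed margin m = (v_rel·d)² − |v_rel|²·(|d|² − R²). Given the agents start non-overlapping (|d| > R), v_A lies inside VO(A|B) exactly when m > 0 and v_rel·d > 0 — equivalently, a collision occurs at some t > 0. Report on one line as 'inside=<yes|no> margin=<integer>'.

d = (-6, -9),  |d|² = 117;  R = 5+3 = 8,  c = 117−8² = 53
v_rel = (-13, -16),  |v_rel|² = 425;  v_rel·d = (-13)·(-6) + (-16)·(-9) = 222
425·t² − 444·t + 53 = 0  ⇒  m = 222² − 425·53 = 26759
m = 26759 > 0,  v_rel·d = 222 > 0  ⇒  inside

inside=yes margin=26759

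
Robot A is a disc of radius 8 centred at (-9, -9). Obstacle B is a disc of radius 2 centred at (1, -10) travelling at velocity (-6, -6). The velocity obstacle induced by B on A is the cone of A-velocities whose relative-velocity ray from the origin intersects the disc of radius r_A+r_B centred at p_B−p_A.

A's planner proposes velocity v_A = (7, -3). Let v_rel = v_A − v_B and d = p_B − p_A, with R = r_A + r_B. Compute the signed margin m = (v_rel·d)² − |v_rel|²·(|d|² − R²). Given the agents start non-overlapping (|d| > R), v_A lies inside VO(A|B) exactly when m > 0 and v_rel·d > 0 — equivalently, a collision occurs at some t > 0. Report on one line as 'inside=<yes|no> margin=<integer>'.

d = (10, -1),  |d|² = 101;  R = 8+2 = 10,  c = 101−10² = 1
v_rel = (13, 3),  |v_rel|² = 178;  v_rel·d = (13)·(10) + (3)·(-1) = 127
178·t² − 254·t + 1 = 0  ⇒  m = 127² − 178·1 = 15951
m = 15951 > 0,  v_rel·d = 127 > 0  ⇒  inside

inside=yes margin=15951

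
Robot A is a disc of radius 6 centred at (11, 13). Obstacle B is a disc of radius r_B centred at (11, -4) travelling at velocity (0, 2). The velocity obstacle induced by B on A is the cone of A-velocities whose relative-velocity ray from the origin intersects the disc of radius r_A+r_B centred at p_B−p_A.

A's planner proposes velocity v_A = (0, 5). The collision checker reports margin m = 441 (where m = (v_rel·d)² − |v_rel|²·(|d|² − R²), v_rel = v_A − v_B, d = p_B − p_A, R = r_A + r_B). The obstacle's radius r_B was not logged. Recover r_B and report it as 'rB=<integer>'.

m = 441
d = (0, -17);  v_rel = (0, 3),  |v_rel|² = 9
v_rel×d = (0)·(-17) − (3)·(0) = 0
since m = R²·9 − 0²:  R² = (0 + 441) / 9 = 49
R = √49 = 7  ⇒  r_B = 7 − 6 = 1

rB=1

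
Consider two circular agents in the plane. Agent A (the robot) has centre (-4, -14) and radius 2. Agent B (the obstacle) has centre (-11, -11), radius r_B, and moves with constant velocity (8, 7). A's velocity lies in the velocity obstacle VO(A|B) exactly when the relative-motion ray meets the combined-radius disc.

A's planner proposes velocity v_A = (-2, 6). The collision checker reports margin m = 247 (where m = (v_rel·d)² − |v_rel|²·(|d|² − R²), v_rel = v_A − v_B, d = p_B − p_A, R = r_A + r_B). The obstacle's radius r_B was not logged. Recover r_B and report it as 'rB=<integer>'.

m = 247
d = (-7, 3);  v_rel = (-10, -1),  |v_rel|² = 101
v_rel×d = (-10)·(3) − (-1)·(-7) = -37
since m = R²·101 − (-37)²:  R² = (1369 + 247) / 101 = 16
R = √16 = 4  ⇒  r_B = 4 − 2 = 2

rB=2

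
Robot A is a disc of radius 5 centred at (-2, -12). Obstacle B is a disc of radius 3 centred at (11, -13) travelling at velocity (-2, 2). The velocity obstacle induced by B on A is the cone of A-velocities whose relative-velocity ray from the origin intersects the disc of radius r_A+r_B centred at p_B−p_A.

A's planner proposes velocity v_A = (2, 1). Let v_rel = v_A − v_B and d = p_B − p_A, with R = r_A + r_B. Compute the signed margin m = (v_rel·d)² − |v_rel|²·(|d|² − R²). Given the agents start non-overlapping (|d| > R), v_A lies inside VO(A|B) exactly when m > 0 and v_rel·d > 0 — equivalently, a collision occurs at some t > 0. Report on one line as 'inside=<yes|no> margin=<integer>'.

d = (13, -1),  |d|² = 170;  R = 5+3 = 8,  c = 170−8² = 106
v_rel = (4, -1),  |v_rel|² = 17;  v_rel·d = (4)·(13) + (-1)·(-1) = 53
17·t² − 106·t + 106 = 0  ⇒  m = 53² − 17·106 = 1007
m = 1007 > 0,  v_rel·d = 53 > 0  ⇒  inside

inside=yes margin=1007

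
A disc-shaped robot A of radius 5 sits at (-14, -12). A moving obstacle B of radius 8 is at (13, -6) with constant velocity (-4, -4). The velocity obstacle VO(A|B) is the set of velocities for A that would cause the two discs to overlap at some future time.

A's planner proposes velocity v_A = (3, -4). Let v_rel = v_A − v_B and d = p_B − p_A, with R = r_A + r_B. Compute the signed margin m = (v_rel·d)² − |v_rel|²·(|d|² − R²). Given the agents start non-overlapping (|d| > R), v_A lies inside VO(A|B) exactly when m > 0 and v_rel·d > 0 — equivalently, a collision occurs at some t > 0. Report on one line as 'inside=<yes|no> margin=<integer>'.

d = (27, 6),  |d|² = 765;  R = 5+8 = 13,  c = 765−13² = 596
v_rel = (7, 0),  |v_rel|² = 49;  v_rel·d = (7)·(27) + (0)·(6) = 189
49·t² − 378·t + 596 = 0  ⇒  m = 189² − 49·596 = 6517
m = 6517 > 0,  v_rel·d = 189 > 0  ⇒  inside

inside=yes margin=6517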